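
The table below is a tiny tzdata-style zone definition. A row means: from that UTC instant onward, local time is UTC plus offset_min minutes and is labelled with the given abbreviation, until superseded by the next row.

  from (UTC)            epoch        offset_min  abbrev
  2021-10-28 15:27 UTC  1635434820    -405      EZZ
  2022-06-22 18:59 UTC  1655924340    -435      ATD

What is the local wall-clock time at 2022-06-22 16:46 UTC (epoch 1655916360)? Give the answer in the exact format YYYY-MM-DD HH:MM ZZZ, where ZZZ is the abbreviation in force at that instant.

Query: 2022-06-22 16:46 UTC
Rule 1/2 (EZZ, -06:45): 2021-10-28 15:27 UTC ≤ query < 2022-06-22 18:59 UTC
16·60 + 46 - 405 = 601 min
601 = 0·1440 + 601; 601 = 10·60 + 1 → 10:01, same day
→ 2022-06-22 10:01 EZZ

2022-06-22 10:01 EZZ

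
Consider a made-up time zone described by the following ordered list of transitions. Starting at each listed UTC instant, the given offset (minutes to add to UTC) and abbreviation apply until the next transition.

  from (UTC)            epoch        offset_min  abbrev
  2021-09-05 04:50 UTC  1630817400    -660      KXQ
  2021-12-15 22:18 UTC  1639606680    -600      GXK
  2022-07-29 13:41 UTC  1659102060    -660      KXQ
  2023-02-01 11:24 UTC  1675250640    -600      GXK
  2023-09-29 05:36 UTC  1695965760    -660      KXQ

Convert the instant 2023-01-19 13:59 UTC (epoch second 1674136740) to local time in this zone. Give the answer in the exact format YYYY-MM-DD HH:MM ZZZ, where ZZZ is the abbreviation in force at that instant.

2023-01-19 02:59 KXQ

Query: 2023-01-19 13:59 UTC
Rule 3/5 (KXQ, -11:00): 2022-07-29 13:41 UTC ≤ query < 2023-02-01 11:24 UTC
13·60 + 59 - 660 = 179 min
179 = 0·1440 + 179; 179 = 2·60 + 59 → 02:59, same day
→ 2023-01-19 02:59 KXQ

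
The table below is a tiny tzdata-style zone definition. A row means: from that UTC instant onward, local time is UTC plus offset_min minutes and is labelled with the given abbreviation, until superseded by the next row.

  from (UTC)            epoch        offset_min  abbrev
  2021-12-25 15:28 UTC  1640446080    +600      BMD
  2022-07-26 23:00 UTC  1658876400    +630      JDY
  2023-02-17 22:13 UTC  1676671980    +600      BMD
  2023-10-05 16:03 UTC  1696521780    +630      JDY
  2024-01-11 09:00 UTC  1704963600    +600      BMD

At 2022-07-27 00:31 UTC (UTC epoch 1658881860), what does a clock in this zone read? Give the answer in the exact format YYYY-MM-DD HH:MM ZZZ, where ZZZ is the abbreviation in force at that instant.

Query: 2022-07-27 00:31 UTC
Rule 2/5 (JDY, +10:30): 2022-07-26 23:00 UTC ≤ query < 2023-02-17 22:13 UTC
0·60 + 31 + 630 = 661 min
661 = 0·1440 + 661; 661 = 11·60 + 1 → 11:01, same day
→ 2022-07-27 11:01 JDY

2022-07-27 11:01 JDY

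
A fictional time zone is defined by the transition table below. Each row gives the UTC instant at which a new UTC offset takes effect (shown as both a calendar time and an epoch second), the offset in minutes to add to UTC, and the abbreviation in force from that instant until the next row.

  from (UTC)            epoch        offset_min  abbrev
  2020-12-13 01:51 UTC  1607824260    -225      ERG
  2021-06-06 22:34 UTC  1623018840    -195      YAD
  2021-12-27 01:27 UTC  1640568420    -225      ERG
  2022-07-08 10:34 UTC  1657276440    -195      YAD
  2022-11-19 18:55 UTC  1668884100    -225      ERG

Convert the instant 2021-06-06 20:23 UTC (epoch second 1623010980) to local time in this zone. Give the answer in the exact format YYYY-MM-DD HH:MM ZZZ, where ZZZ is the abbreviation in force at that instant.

Query: 2021-06-06 20:23 UTC
Rule 1/5 (ERG, -03:45): 2020-12-13 01:51 UTC ≤ query < 2021-06-06 22:34 UTC
20·60 + 23 - 225 = 998 min
998 = 0·1440 + 998; 998 = 16·60 + 38 → 16:38, same day
→ 2021-06-06 16:38 ERG

2021-06-06 16:38 ERG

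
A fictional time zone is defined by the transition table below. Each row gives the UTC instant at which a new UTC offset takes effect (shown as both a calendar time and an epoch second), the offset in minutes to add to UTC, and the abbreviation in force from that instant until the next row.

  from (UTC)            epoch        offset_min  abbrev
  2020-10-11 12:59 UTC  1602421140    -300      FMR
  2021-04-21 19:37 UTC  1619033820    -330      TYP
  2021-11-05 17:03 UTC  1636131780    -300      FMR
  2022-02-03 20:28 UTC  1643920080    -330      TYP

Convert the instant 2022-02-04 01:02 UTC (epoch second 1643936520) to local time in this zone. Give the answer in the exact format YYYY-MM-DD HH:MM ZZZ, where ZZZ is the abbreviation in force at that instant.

2022-02-03 19:32 TYP

Query: 2022-02-04 01:02 UTC
Rule 4/4 (TYP, -05:30): 2022-02-03 20:28 UTC ≤ query < +∞
1·60 + 2 - 330 = -268 min
-268 = -1·1440 + 1172; 1172 = 19·60 + 32 → 19:32, 2022-02-04 - 1 day = 2022-02-03
→ 2022-02-03 19:32 TYP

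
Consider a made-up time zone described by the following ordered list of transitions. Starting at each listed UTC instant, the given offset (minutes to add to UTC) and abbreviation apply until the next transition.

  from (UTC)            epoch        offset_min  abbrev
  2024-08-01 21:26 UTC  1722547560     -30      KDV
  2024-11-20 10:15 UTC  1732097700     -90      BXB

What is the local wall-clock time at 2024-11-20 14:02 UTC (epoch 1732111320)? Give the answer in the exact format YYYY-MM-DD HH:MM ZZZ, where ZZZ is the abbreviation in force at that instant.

Query: 2024-11-20 14:02 UTC
Rule 2/2 (BXB, -01:30): 2024-11-20 10:15 UTC ≤ query < +∞
14·60 + 2 - 90 = 752 min
752 = 0·1440 + 752; 752 = 12·60 + 32 → 12:32, same day
→ 2024-11-20 12:32 BXB

2024-11-20 12:32 BXB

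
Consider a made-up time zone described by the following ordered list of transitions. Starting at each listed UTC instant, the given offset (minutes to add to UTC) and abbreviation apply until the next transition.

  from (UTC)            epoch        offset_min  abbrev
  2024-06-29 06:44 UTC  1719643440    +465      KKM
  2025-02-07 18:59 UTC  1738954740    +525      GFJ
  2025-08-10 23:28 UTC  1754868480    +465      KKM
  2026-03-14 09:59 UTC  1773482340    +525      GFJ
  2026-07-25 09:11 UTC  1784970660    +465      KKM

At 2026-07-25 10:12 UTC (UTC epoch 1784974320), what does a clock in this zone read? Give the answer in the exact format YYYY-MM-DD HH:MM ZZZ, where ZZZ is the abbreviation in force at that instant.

Query: 2026-07-25 10:12 UTC
Rule 5/5 (KKM, +07:45): 2026-07-25 09:11 UTC ≤ query < +∞
10·60 + 12 + 465 = 1077 min
1077 = 0·1440 + 1077; 1077 = 17·60 + 57 → 17:57, same day
→ 2026-07-25 17:57 KKM

2026-07-25 17:57 KKM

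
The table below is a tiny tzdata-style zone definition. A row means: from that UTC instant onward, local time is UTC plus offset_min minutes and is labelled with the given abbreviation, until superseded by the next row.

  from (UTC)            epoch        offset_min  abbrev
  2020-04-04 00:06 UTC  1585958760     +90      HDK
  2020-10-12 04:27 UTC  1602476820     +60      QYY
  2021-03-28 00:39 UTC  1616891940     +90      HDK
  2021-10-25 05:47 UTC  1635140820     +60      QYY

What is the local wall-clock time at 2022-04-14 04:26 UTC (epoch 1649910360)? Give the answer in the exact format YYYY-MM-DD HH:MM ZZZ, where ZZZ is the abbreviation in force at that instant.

2022-04-14 05:26 QYY

Query: 2022-04-14 04:26 UTC
Rule 4/4 (QYY, +01:00): 2021-10-25 05:47 UTC ≤ query < +∞
4·60 + 26 + 60 = 326 min
326 = 0·1440 + 326; 326 = 5·60 + 26 → 05:26, same day
→ 2022-04-14 05:26 QYY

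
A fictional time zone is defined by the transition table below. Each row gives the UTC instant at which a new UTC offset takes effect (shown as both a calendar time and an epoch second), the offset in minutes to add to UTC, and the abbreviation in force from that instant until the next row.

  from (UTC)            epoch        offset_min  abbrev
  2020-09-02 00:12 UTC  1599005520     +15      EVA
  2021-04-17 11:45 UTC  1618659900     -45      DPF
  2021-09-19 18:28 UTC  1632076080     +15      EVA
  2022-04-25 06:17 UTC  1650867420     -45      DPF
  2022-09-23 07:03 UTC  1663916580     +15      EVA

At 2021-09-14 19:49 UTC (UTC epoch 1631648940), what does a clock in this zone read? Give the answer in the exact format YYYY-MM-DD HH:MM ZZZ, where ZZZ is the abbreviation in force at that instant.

2021-09-14 19:04 DPF

Query: 2021-09-14 19:49 UTC
Rule 2/5 (DPF, -00:45): 2021-04-17 11:45 UTC ≤ query < 2021-09-19 18:28 UTC
19·60 + 49 - 45 = 1144 min
1144 = 0·1440 + 1144; 1144 = 19·60 + 4 → 19:04, same day
→ 2021-09-14 19:04 DPF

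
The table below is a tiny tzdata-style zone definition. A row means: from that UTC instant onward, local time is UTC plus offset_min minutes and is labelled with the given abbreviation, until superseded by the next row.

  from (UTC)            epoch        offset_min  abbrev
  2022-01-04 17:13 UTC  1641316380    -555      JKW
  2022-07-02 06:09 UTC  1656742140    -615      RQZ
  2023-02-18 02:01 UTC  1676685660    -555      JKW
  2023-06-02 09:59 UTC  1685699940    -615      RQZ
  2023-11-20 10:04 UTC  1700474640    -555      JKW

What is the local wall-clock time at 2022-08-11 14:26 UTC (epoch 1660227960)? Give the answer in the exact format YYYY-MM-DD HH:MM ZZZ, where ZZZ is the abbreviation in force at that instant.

2022-08-11 04:11 RQZ

Query: 2022-08-11 14:26 UTC
Rule 2/5 (RQZ, -10:15): 2022-07-02 06:09 UTC ≤ query < 2023-02-18 02:01 UTC
14·60 + 26 - 615 = 251 min
251 = 0·1440 + 251; 251 = 4·60 + 11 → 04:11, same day
→ 2022-08-11 04:11 RQZ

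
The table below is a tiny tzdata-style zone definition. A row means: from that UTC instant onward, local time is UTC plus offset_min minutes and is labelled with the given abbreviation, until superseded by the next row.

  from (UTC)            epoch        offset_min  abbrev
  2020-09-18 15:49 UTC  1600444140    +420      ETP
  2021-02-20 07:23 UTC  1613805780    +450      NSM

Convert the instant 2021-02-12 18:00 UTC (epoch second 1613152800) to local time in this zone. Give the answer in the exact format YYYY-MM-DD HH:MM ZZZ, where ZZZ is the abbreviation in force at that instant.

Query: 2021-02-12 18:00 UTC
Rule 1/2 (ETP, +07:00): 2020-09-18 15:49 UTC ≤ query < 2021-02-20 07:23 UTC
18·60 + 0 + 420 = 1500 min
1500 = 1·1440 + 60; 60 = 1·60 + 0 → 01:00, 2021-02-12 + 1 day = 2021-02-13
→ 2021-02-13 01:00 ETP

2021-02-13 01:00 ETP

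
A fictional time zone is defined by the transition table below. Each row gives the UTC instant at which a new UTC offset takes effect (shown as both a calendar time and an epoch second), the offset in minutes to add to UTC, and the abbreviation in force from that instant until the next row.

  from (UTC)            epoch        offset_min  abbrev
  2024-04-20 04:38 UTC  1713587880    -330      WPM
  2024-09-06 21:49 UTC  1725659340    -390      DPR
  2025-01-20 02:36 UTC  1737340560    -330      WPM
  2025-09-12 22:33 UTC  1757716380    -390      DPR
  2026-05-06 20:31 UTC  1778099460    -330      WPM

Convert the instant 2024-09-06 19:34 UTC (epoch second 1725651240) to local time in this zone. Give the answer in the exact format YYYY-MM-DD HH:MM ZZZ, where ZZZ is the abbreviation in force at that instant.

Query: 2024-09-06 19:34 UTC
Rule 1/5 (WPM, -05:30): 2024-04-20 04:38 UTC ≤ query < 2024-09-06 21:49 UTC
19·60 + 34 - 330 = 844 min
844 = 0·1440 + 844; 844 = 14·60 + 4 → 14:04, same day
→ 2024-09-06 14:04 WPM

2024-09-06 14:04 WPM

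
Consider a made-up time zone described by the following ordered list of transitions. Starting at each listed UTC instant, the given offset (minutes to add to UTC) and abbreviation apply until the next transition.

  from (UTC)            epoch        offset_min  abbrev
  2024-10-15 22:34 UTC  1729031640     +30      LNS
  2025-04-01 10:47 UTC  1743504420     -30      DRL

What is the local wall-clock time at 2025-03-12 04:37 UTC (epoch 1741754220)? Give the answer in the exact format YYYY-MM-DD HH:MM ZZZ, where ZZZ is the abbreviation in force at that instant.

Query: 2025-03-12 04:37 UTC
Rule 1/2 (LNS, +00:30): 2024-10-15 22:34 UTC ≤ query < 2025-04-01 10:47 UTC
4·60 + 37 + 30 = 307 min
307 = 0·1440 + 307; 307 = 5·60 + 7 → 05:07, same day
→ 2025-03-12 05:07 LNS

2025-03-12 05:07 LNS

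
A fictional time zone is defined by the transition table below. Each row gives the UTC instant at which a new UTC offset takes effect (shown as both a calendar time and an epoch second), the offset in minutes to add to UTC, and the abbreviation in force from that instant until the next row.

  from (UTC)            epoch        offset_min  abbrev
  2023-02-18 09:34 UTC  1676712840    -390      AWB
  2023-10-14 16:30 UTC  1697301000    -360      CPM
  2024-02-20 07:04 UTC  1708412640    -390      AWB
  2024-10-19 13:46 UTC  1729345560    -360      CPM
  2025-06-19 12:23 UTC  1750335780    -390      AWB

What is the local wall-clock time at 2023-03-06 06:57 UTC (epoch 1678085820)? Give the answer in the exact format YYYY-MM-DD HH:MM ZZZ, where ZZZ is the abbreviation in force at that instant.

2023-03-06 00:27 AWB

Query: 2023-03-06 06:57 UTC
Rule 1/5 (AWB, -06:30): 2023-02-18 09:34 UTC ≤ query < 2023-10-14 16:30 UTC
6·60 + 57 - 390 = 27 min
27 = 0·1440 + 27; 27 = 0·60 + 27 → 00:27, same day
→ 2023-03-06 00:27 AWB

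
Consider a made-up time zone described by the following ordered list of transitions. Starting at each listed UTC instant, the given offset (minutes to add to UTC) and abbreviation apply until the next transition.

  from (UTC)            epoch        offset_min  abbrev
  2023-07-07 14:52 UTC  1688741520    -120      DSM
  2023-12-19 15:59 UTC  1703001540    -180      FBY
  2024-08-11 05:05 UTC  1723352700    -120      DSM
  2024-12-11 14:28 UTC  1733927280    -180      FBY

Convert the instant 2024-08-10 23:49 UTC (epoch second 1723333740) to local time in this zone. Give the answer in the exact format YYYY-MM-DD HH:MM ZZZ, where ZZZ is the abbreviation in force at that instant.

Query: 2024-08-10 23:49 UTC
Rule 2/4 (FBY, -03:00): 2023-12-19 15:59 UTC ≤ query < 2024-08-11 05:05 UTC
23·60 + 49 - 180 = 1249 min
1249 = 0·1440 + 1249; 1249 = 20·60 + 49 → 20:49, same day
→ 2024-08-10 20:49 FBY

2024-08-10 20:49 FBY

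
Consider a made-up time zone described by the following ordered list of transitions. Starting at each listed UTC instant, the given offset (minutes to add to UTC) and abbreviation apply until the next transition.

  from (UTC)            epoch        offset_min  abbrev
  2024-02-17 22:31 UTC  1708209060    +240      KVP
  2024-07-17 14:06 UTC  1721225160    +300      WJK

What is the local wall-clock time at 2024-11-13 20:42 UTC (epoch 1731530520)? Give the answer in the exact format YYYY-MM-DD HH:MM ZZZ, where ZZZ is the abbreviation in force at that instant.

Query: 2024-11-13 20:42 UTC
Rule 2/2 (WJK, +05:00): 2024-07-17 14:06 UTC ≤ query < +∞
20·60 + 42 + 300 = 1542 min
1542 = 1·1440 + 102; 102 = 1·60 + 42 → 01:42, 2024-11-13 + 1 day = 2024-11-14
→ 2024-11-14 01:42 WJK

2024-11-14 01:42 WJK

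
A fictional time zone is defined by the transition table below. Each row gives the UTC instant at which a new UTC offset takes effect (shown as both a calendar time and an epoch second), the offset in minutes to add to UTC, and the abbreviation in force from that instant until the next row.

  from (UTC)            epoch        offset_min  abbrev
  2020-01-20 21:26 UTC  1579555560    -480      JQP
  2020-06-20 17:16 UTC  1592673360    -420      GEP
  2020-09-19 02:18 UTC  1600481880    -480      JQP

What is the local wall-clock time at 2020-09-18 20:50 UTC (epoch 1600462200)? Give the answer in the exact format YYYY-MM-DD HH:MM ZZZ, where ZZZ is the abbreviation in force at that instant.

Query: 2020-09-18 20:50 UTC
Rule 2/3 (GEP, -07:00): 2020-06-20 17:16 UTC ≤ query < 2020-09-19 02:18 UTC
20·60 + 50 - 420 = 830 min
830 = 0·1440 + 830; 830 = 13·60 + 50 → 13:50, same day
→ 2020-09-18 13:50 GEP

2020-09-18 13:50 GEP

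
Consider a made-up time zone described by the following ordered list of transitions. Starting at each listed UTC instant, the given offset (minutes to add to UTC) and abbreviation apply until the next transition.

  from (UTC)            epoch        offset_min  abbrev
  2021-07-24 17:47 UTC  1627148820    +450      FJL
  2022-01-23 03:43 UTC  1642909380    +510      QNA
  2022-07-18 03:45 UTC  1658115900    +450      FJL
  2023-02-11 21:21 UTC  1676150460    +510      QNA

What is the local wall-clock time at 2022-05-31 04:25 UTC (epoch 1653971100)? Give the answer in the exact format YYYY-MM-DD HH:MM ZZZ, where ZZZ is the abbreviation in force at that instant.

Query: 2022-05-31 04:25 UTC
Rule 2/4 (QNA, +08:30): 2022-01-23 03:43 UTC ≤ query < 2022-07-18 03:45 UTC
4·60 + 25 + 510 = 775 min
775 = 0·1440 + 775; 775 = 12·60 + 55 → 12:55, same day
→ 2022-05-31 12:55 QNA

2022-05-31 12:55 QNA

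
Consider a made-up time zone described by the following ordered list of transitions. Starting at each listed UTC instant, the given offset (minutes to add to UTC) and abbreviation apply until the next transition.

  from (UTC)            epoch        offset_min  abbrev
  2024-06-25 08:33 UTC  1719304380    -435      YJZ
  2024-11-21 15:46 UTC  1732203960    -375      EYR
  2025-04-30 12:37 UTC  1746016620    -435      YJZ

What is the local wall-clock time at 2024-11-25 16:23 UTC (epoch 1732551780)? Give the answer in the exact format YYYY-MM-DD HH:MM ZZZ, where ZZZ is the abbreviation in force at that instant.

2024-11-25 10:08 EYR

Query: 2024-11-25 16:23 UTC
Rule 2/3 (EYR, -06:15): 2024-11-21 15:46 UTC ≤ query < 2025-04-30 12:37 UTC
16·60 + 23 - 375 = 608 min
608 = 0·1440 + 608; 608 = 10·60 + 8 → 10:08, same day
→ 2024-11-25 10:08 EYR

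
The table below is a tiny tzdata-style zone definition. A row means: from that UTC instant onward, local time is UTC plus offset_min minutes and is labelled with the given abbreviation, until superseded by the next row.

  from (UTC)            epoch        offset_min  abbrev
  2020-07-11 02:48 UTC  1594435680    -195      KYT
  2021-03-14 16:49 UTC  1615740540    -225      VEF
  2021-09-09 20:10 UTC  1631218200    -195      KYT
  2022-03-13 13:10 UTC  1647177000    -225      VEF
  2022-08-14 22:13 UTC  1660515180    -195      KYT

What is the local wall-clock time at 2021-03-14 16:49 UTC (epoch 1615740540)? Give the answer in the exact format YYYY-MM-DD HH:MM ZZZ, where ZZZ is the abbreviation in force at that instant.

Query: 2021-03-14 16:49 UTC
Rule 2/5 (VEF, -03:45): 2021-03-14 16:49 UTC ≤ query < 2021-09-09 20:10 UTC
16·60 + 49 - 225 = 784 min
784 = 0·1440 + 784; 784 = 13·60 + 4 → 13:04, same day
→ 2021-03-14 13:04 VEF

2021-03-14 13:04 VEF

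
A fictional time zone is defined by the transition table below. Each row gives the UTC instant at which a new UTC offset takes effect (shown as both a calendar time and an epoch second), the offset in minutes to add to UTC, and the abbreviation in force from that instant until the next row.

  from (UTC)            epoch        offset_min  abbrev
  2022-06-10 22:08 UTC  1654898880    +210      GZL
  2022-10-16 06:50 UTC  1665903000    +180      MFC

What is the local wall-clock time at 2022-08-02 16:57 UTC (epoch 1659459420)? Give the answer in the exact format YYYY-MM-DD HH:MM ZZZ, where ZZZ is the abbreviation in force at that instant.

Query: 2022-08-02 16:57 UTC
Rule 1/2 (GZL, +03:30): 2022-06-10 22:08 UTC ≤ query < 2022-10-16 06:50 UTC
16·60 + 57 + 210 = 1227 min
1227 = 0·1440 + 1227; 1227 = 20·60 + 27 → 20:27, same day
→ 2022-08-02 20:27 GZL

2022-08-02 20:27 GZL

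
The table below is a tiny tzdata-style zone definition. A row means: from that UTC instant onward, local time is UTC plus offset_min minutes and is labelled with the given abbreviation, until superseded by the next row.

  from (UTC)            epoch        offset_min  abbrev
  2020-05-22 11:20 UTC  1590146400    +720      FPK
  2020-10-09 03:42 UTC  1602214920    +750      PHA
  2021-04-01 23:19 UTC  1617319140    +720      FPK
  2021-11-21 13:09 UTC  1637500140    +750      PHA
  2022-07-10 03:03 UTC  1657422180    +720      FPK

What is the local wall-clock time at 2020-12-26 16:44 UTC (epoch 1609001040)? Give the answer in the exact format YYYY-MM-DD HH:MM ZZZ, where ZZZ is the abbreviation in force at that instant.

2020-12-27 05:14 PHA

Query: 2020-12-26 16:44 UTC
Rule 2/5 (PHA, +12:30): 2020-10-09 03:42 UTC ≤ query < 2021-04-01 23:19 UTC
16·60 + 44 + 750 = 1754 min
1754 = 1·1440 + 314; 314 = 5·60 + 14 → 05:14, 2020-12-26 + 1 day = 2020-12-27
→ 2020-12-27 05:14 PHA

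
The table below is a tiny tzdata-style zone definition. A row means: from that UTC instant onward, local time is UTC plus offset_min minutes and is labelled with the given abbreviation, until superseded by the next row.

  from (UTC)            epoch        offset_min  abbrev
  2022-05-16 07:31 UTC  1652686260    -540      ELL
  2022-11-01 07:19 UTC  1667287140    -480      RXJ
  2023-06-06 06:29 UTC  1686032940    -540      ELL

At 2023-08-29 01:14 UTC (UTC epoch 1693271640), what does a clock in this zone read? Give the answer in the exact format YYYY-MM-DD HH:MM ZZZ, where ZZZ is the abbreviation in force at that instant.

2023-08-28 16:14 ELL

Query: 2023-08-29 01:14 UTC
Rule 3/3 (ELL, -09:00): 2023-06-06 06:29 UTC ≤ query < +∞
1·60 + 14 - 540 = -466 min
-466 = -1·1440 + 974; 974 = 16·60 + 14 → 16:14, 2023-08-29 - 1 day = 2023-08-28
→ 2023-08-28 16:14 ELL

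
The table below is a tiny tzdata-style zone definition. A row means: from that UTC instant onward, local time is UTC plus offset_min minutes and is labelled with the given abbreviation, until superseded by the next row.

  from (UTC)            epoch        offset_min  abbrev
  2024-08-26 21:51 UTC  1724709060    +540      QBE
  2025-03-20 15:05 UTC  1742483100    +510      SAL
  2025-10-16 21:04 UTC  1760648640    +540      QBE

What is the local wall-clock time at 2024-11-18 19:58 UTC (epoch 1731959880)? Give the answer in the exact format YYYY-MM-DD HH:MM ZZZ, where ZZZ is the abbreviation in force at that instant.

Query: 2024-11-18 19:58 UTC
Rule 1/3 (QBE, +09:00): 2024-08-26 21:51 UTC ≤ query < 2025-03-20 15:05 UTC
19·60 + 58 + 540 = 1738 min
1738 = 1·1440 + 298; 298 = 4·60 + 58 → 04:58, 2024-11-18 + 1 day = 2024-11-19
→ 2024-11-19 04:58 QBE

2024-11-19 04:58 QBE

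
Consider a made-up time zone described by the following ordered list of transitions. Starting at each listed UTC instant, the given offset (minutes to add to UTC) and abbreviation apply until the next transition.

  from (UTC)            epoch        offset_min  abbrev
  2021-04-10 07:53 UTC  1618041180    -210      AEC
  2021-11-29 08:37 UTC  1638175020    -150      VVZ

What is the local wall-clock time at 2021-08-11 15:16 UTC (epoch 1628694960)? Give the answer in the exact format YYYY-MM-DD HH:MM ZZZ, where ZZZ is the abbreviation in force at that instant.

2021-08-11 11:46 AEC

Query: 2021-08-11 15:16 UTC
Rule 1/2 (AEC, -03:30): 2021-04-10 07:53 UTC ≤ query < 2021-11-29 08:37 UTC
15·60 + 16 - 210 = 706 min
706 = 0·1440 + 706; 706 = 11·60 + 46 → 11:46, same day
→ 2021-08-11 11:46 AEC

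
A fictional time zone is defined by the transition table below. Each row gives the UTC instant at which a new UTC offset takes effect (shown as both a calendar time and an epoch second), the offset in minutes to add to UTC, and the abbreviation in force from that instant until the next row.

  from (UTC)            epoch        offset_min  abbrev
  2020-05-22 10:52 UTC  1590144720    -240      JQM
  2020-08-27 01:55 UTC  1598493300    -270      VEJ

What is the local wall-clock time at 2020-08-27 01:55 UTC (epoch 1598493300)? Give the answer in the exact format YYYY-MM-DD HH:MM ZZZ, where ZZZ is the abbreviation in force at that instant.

2020-08-26 21:25 VEJ

Query: 2020-08-27 01:55 UTC
Rule 2/2 (VEJ, -04:30): 2020-08-27 01:55 UTC ≤ query < +∞
1·60 + 55 - 270 = -155 min
-155 = -1·1440 + 1285; 1285 = 21·60 + 25 → 21:25, 2020-08-27 - 1 day = 2020-08-26
→ 2020-08-26 21:25 VEJ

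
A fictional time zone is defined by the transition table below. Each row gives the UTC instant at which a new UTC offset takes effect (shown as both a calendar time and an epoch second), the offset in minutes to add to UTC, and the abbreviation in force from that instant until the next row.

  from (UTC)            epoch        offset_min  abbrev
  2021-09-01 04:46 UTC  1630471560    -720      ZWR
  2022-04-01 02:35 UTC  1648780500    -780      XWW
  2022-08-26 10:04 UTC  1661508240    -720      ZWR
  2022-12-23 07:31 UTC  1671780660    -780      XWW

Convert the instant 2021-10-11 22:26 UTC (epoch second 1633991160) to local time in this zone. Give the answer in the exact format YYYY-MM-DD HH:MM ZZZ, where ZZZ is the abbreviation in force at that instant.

Query: 2021-10-11 22:26 UTC
Rule 1/4 (ZWR, -12:00): 2021-09-01 04:46 UTC ≤ query < 2022-04-01 02:35 UTC
22·60 + 26 - 720 = 626 min
626 = 0·1440 + 626; 626 = 10·60 + 26 → 10:26, same day
→ 2021-10-11 10:26 ZWR

2021-10-11 10:26 ZWR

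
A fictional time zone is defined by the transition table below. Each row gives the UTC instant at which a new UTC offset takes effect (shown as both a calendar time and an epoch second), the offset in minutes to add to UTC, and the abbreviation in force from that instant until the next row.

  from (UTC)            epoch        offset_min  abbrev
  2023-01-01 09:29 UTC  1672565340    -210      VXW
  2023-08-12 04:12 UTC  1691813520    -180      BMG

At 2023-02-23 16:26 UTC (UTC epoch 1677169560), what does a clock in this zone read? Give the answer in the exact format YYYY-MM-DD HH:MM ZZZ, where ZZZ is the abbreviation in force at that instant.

Query: 2023-02-23 16:26 UTC
Rule 1/2 (VXW, -03:30): 2023-01-01 09:29 UTC ≤ query < 2023-08-12 04:12 UTC
16·60 + 26 - 210 = 776 min
776 = 0·1440 + 776; 776 = 12·60 + 56 → 12:56, same day
→ 2023-02-23 12:56 VXW

2023-02-23 12:56 VXW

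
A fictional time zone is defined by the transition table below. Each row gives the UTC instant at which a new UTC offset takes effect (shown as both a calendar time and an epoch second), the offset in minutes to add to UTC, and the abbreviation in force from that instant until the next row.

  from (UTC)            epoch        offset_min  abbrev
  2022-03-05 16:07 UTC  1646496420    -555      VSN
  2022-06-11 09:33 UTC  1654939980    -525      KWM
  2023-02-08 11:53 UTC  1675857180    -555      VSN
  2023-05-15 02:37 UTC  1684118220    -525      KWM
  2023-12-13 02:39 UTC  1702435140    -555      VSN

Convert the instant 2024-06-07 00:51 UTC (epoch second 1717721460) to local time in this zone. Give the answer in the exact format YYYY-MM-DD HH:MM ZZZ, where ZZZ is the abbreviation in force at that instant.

2024-06-06 15:36 VSN

Query: 2024-06-07 00:51 UTC
Rule 5/5 (VSN, -09:15): 2023-12-13 02:39 UTC ≤ query < +∞
0·60 + 51 - 555 = -504 min
-504 = -1·1440 + 936; 936 = 15·60 + 36 → 15:36, 2024-06-07 - 1 day = 2024-06-06
→ 2024-06-06 15:36 VSN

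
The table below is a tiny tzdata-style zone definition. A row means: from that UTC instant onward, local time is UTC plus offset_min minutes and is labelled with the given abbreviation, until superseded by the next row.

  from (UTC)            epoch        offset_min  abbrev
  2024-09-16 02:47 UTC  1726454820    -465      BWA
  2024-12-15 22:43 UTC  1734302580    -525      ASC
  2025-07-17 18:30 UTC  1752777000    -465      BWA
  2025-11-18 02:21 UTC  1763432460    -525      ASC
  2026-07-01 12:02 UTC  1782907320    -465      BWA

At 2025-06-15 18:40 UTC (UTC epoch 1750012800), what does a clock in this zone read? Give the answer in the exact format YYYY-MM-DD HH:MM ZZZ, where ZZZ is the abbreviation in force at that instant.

2025-06-15 09:55 ASC

Query: 2025-06-15 18:40 UTC
Rule 2/5 (ASC, -08:45): 2024-12-15 22:43 UTC ≤ query < 2025-07-17 18:30 UTC
18·60 + 40 - 525 = 595 min
595 = 0·1440 + 595; 595 = 9·60 + 55 → 09:55, same day
→ 2025-06-15 09:55 ASC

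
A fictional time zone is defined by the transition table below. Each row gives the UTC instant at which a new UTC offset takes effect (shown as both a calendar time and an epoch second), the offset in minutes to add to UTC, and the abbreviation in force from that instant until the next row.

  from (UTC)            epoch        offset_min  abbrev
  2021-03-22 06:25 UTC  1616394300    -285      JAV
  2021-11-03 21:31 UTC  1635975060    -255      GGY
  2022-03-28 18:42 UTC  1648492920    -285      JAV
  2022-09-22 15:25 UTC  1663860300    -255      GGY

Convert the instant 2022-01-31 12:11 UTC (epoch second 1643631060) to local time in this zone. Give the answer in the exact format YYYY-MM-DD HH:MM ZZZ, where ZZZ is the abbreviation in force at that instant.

Query: 2022-01-31 12:11 UTC
Rule 2/4 (GGY, -04:15): 2021-11-03 21:31 UTC ≤ query < 2022-03-28 18:42 UTC
12·60 + 11 - 255 = 476 min
476 = 0·1440 + 476; 476 = 7·60 + 56 → 07:56, same day
→ 2022-01-31 07:56 GGY

2022-01-31 07:56 GGY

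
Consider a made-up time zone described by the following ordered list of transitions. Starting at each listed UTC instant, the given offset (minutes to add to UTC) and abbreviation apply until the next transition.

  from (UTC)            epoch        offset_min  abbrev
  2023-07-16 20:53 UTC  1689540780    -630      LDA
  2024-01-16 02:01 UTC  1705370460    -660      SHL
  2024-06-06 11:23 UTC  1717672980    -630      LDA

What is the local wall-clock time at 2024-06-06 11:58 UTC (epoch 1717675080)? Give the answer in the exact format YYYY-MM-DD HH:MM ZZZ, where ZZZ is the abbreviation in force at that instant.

2024-06-06 01:28 LDA

Query: 2024-06-06 11:58 UTC
Rule 3/3 (LDA, -10:30): 2024-06-06 11:23 UTC ≤ query < +∞
11·60 + 58 - 630 = 88 min
88 = 0·1440 + 88; 88 = 1·60 + 28 → 01:28, same day
→ 2024-06-06 01:28 LDA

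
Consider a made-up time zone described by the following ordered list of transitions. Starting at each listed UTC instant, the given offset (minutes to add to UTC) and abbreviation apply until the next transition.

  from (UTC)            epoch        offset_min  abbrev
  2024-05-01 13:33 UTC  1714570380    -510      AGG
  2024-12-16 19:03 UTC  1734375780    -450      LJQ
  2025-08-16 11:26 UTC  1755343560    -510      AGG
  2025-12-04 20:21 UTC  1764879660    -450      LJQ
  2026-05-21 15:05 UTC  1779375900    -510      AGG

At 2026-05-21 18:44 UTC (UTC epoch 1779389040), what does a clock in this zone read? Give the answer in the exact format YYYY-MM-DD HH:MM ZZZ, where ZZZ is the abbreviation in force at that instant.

2026-05-21 10:14 AGG

Query: 2026-05-21 18:44 UTC
Rule 5/5 (AGG, -08:30): 2026-05-21 15:05 UTC ≤ query < +∞
18·60 + 44 - 510 = 614 min
614 = 0·1440 + 614; 614 = 10·60 + 14 → 10:14, same day
→ 2026-05-21 10:14 AGG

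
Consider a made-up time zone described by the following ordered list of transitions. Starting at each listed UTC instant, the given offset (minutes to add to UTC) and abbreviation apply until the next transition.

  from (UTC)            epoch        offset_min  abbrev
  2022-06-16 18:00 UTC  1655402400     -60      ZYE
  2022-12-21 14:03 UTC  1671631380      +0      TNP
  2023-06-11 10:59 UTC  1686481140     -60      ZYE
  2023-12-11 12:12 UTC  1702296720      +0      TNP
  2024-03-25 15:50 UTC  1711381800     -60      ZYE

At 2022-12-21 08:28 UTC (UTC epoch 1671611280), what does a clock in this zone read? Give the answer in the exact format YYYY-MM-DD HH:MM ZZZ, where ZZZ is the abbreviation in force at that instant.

Query: 2022-12-21 08:28 UTC
Rule 1/5 (ZYE, -01:00): 2022-06-16 18:00 UTC ≤ query < 2022-12-21 14:03 UTC
8·60 + 28 - 60 = 448 min
448 = 0·1440 + 448; 448 = 7·60 + 28 → 07:28, same day
→ 2022-12-21 07:28 ZYE

2022-12-21 07:28 ZYE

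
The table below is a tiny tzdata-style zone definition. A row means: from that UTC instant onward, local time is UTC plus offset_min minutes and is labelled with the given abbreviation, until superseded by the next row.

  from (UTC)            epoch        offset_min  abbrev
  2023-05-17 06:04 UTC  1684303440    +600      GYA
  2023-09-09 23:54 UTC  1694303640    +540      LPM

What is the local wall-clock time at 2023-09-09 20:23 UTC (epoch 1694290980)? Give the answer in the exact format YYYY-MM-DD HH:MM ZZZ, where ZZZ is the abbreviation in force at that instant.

2023-09-10 06:23 GYA

Query: 2023-09-09 20:23 UTC
Rule 1/2 (GYA, +10:00): 2023-05-17 06:04 UTC ≤ query < 2023-09-09 23:54 UTC
20·60 + 23 + 600 = 1823 min
1823 = 1·1440 + 383; 383 = 6·60 + 23 → 06:23, 2023-09-09 + 1 day = 2023-09-10
→ 2023-09-10 06:23 GYA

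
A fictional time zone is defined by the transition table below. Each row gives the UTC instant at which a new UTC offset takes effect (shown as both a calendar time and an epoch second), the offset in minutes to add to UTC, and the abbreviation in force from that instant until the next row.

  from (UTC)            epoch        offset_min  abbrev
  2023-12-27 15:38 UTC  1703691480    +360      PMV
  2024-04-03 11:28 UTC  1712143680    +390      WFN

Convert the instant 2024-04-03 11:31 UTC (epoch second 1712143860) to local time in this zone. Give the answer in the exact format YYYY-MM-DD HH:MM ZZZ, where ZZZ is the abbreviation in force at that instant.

Query: 2024-04-03 11:31 UTC
Rule 2/2 (WFN, +06:30): 2024-04-03 11:28 UTC ≤ query < +∞
11·60 + 31 + 390 = 1081 min
1081 = 0·1440 + 1081; 1081 = 18·60 + 1 → 18:01, same day
→ 2024-04-03 18:01 WFN

2024-04-03 18:01 WFN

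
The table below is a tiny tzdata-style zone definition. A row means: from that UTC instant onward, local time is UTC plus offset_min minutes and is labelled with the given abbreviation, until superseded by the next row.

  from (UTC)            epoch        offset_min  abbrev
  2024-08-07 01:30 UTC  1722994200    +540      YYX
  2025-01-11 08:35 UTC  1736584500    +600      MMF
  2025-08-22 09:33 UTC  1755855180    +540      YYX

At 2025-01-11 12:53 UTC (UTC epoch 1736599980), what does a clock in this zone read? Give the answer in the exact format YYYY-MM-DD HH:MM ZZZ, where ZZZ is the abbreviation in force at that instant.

Query: 2025-01-11 12:53 UTC
Rule 2/3 (MMF, +10:00): 2025-01-11 08:35 UTC ≤ query < 2025-08-22 09:33 UTC
12·60 + 53 + 600 = 1373 min
1373 = 0·1440 + 1373; 1373 = 22·60 + 53 → 22:53, same day
→ 2025-01-11 22:53 MMF

2025-01-11 22:53 MMF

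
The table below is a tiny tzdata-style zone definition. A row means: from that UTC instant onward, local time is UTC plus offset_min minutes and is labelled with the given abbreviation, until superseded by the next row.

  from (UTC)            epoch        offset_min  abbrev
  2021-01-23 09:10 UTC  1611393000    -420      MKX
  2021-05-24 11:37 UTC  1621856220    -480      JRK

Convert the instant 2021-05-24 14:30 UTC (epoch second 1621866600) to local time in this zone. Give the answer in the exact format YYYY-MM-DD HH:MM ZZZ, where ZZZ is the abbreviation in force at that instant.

Query: 2021-05-24 14:30 UTC
Rule 2/2 (JRK, -08:00): 2021-05-24 11:37 UTC ≤ query < +∞
14·60 + 30 - 480 = 390 min
390 = 0·1440 + 390; 390 = 6·60 + 30 → 06:30, same day
→ 2021-05-24 06:30 JRK

2021-05-24 06:30 JRK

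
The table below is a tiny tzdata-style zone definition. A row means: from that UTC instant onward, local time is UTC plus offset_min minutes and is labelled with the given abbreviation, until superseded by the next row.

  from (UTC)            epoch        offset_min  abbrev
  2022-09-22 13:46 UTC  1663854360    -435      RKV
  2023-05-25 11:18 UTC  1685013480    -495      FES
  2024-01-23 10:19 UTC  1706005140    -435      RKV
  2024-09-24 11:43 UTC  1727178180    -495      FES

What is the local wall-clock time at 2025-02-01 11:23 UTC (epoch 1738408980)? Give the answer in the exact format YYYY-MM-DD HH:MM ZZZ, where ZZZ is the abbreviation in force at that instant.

2025-02-01 03:08 FES

Query: 2025-02-01 11:23 UTC
Rule 4/4 (FES, -08:15): 2024-09-24 11:43 UTC ≤ query < +∞
11·60 + 23 - 495 = 188 min
188 = 0·1440 + 188; 188 = 3·60 + 8 → 03:08, same day
→ 2025-02-01 03:08 FES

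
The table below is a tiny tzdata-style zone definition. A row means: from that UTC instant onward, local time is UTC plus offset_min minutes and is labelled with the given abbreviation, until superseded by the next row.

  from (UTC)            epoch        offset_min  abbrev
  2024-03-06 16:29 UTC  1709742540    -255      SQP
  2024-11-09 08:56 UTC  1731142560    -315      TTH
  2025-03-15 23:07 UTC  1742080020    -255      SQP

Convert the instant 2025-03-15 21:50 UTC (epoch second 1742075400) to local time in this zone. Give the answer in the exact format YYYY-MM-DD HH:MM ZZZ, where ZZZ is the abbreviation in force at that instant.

Query: 2025-03-15 21:50 UTC
Rule 2/3 (TTH, -05:15): 2024-11-09 08:56 UTC ≤ query < 2025-03-15 23:07 UTC
21·60 + 50 - 315 = 995 min
995 = 0·1440 + 995; 995 = 16·60 + 35 → 16:35, same day
→ 2025-03-15 16:35 TTH

2025-03-15 16:35 TTH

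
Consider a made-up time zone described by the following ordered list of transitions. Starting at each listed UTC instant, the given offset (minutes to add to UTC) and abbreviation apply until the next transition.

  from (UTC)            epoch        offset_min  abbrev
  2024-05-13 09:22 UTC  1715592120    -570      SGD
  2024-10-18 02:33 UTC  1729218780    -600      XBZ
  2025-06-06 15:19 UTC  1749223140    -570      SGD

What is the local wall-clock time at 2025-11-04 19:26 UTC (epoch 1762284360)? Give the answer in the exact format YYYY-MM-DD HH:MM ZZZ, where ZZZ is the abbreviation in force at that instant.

Query: 2025-11-04 19:26 UTC
Rule 3/3 (SGD, -09:30): 2025-06-06 15:19 UTC ≤ query < +∞
19·60 + 26 - 570 = 596 min
596 = 0·1440 + 596; 596 = 9·60 + 56 → 09:56, same day
→ 2025-11-04 09:56 SGD

2025-11-04 09:56 SGD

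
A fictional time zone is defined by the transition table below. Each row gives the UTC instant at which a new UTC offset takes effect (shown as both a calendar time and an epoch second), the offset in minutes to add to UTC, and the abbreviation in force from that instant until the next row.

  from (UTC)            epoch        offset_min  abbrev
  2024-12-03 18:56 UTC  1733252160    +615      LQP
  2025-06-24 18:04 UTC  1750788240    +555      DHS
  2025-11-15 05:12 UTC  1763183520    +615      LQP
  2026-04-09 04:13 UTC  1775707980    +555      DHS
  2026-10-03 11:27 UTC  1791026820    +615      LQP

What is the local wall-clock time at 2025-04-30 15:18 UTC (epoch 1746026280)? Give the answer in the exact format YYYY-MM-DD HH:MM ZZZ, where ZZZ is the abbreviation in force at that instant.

Query: 2025-04-30 15:18 UTC
Rule 1/5 (LQP, +10:15): 2024-12-03 18:56 UTC ≤ query < 2025-06-24 18:04 UTC
15·60 + 18 + 615 = 1533 min
1533 = 1·1440 + 93; 93 = 1·60 + 33 → 01:33, 2025-04-30 + 1 day = 2025-05-01
→ 2025-05-01 01:33 LQP

2025-05-01 01:33 LQP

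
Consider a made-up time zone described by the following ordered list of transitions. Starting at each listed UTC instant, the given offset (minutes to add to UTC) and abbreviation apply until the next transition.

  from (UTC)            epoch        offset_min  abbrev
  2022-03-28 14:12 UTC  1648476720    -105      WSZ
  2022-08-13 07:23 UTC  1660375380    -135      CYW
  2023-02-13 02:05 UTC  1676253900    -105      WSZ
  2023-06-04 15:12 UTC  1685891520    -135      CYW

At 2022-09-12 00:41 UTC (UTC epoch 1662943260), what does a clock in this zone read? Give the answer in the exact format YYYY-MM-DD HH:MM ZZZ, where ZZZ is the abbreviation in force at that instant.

Query: 2022-09-12 00:41 UTC
Rule 2/4 (CYW, -02:15): 2022-08-13 07:23 UTC ≤ query < 2023-02-13 02:05 UTC
0·60 + 41 - 135 = -94 min
-94 = -1·1440 + 1346; 1346 = 22·60 + 26 → 22:26, 2022-09-12 - 1 day = 2022-09-11
→ 2022-09-11 22:26 CYW

2022-09-11 22:26 CYW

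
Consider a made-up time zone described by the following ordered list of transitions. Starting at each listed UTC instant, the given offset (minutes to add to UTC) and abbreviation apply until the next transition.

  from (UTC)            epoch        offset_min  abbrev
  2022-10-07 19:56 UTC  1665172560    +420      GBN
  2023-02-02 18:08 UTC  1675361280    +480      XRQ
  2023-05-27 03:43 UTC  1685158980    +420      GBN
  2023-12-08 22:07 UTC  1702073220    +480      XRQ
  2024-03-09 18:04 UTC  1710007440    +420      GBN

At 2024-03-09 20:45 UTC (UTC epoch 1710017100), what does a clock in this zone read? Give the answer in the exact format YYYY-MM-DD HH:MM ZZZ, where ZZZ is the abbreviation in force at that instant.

2024-03-10 03:45 GBN

Query: 2024-03-09 20:45 UTC
Rule 5/5 (GBN, +07:00): 2024-03-09 18:04 UTC ≤ query < +∞
20·60 + 45 + 420 = 1665 min
1665 = 1·1440 + 225; 225 = 3·60 + 45 → 03:45, 2024-03-09 + 1 day = 2024-03-10
→ 2024-03-10 03:45 GBN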